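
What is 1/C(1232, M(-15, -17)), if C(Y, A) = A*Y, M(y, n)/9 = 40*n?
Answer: -1/7539840 ≈ -1.3263e-7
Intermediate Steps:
M(y, n) = 360*n (M(y, n) = 9*(40*n) = 360*n)
1/C(1232, M(-15, -17)) = 1/((360*(-17))*1232) = 1/(-6120*1232) = 1/(-7539840) = -1/7539840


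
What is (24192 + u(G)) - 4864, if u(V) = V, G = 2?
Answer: 19330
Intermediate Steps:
(24192 + u(G)) - 4864 = (24192 + 2) - 4864 = 24194 - 4864 = 19330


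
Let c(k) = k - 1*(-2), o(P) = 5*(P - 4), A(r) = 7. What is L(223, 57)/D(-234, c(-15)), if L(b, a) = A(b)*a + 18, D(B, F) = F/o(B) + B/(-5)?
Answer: 99246/11141 ≈ 8.9082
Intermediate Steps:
o(P) = -20 + 5*P (o(P) = 5*(-4 + P) = -20 + 5*P)
c(k) = 2 + k (c(k) = k + 2 = 2 + k)
D(B, F) = -B/5 + F/(-20 + 5*B) (D(B, F) = F/(-20 + 5*B) + B/(-5) = F/(-20 + 5*B) + B*(-⅕) = F/(-20 + 5*B) - B/5 = -B/5 + F/(-20 + 5*B))
L(b, a) = 18 + 7*a (L(b, a) = 7*a + 18 = 18 + 7*a)
L(223, 57)/D(-234, c(-15)) = (18 + 7*57)/((((2 - 15) - 1*(-234)*(-4 - 234))/(5*(-4 - 234)))) = (18 + 399)/(((⅕)*(-13 - 1*(-234)*(-238))/(-238))) = 417/(((⅕)*(-1/238)*(-13 - 55692))) = 417/(((⅕)*(-1/238)*(-55705))) = 417/(11141/238) = 417*(238/11141) = 99246/11141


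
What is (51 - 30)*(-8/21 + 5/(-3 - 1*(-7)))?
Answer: 73/4 ≈ 18.250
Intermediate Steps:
(51 - 30)*(-8/21 + 5/(-3 - 1*(-7))) = 21*(-8*1/21 + 5/(-3 + 7)) = 21*(-8/21 + 5/4) = 21*(73/84) = 73/4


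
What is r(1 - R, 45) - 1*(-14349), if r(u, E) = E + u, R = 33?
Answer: 14362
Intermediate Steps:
r(1 - R, 45) - 1*(-14349) = (45 + (1 - 1*33)) - 1*(-14349) = (45 + (1 - 33)) + 14349 = (45 - 32) + 14349 = 13 + 14349 = 14362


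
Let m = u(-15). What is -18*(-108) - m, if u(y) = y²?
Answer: 1719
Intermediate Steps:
m = 225 (m = (-15)² = 225)
-18*(-108) - m = -18*(-108) - 1*225 = 1944 - 225 = 1719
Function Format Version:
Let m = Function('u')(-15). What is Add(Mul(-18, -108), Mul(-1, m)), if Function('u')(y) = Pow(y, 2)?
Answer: 1719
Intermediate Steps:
m = 225 (m = Pow(-15, 2) = 225)
Add(Mul(-18, -108), Mul(-1, m)) = Add(Mul(-18, -108), Mul(-1, 225)) = Add(1944, -225) = 1719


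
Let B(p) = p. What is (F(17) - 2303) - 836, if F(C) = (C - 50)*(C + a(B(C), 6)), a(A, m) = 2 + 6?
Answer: -3964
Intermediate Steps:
a(A, m) = 8
F(C) = (-50 + C)*(8 + C) (F(C) = (C - 50)*(C + 8) = (-50 + C)*(8 + C))
(F(17) - 2303) - 836 = ((-400 + 17² - 42*17) - 2303) - 836 = ((-400 + 289 - 714) - 2303) - 836 = (-825 - 2303) - 836 = -3128 - 836 = -3964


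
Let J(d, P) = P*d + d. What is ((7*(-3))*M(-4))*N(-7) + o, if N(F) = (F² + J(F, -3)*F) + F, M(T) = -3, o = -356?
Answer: -3884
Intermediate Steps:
J(d, P) = d + P*d
N(F) = F - F² (N(F) = (F² + (F*(1 - 3))*F) + F = (F² + (F*(-2))*F) + F = (F² + (-2*F)*F) + F = (F² - 2*F²) + F = -F² + F = F - F²)
((7*(-3))*M(-4))*N(-7) + o = ((7*(-3))*(-3))*(-7*(1 - 1*(-7))) - 356 = (-21*(-3))*(-7*(1 + 7)) - 356 = 63*(-7*8) - 356 = 63*(-56) - 356 = -3528 - 356 = -3884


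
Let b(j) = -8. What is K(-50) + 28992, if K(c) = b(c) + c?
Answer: 28934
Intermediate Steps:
K(c) = -8 + c
K(-50) + 28992 = (-8 - 50) + 28992 = -58 + 28992 = 28934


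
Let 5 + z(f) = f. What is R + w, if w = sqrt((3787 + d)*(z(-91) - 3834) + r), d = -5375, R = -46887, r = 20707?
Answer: -46887 + sqrt(6261547) ≈ -44385.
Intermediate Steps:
z(f) = -5 + f
w = sqrt(6261547) (w = sqrt((3787 - 5375)*((-5 - 91) - 3834) + 20707) = sqrt(-1588*(-96 - 3834) + 20707) = sqrt(-1588*(-3930) + 20707) = sqrt(6240840 + 20707) = sqrt(6261547) ≈ 2502.3)
R + w = -46887 + sqrt(6261547)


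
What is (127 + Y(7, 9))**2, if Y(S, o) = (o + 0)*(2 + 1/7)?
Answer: 1048576/49 ≈ 21400.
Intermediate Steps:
Y(S, o) = 15*o/7 (Y(S, o) = o*(2 + 1/7) = o*(15/7) = 15*o/7)
(127 + Y(7, 9))**2 = (127 + (15/7)*9)**2 = (127 + 135/7)**2 = (1024/7)**2 = 1048576/49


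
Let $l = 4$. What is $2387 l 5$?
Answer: $47740$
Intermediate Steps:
$2387 l 5 = 2387 \cdot 4 \cdot 5 = 2387 \cdot 20 = 47740$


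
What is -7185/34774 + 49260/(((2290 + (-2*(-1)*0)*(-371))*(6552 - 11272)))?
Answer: -1984354881/9396630280 ≈ -0.21118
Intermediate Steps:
-7185/34774 + 49260/(((2290 + (-2*(-1)*0)*(-371))*(6552 - 11272))) = -7185*1/34774 + 49260/(((2290 + (2*0)*(-371))*(-4720))) = -7185/34774 + 49260/(((2290 + 0*(-371))*(-4720))) = -7185/34774 + 49260/(((2290 + 0)*(-4720))) = -7185/34774 + 49260/((2290*(-4720))) = -7185/34774 + 49260/(-10808800) = -7185/34774 + 49260*(-1/10808800) = -7185/34774 - 2463/540440 = -1984354881/9396630280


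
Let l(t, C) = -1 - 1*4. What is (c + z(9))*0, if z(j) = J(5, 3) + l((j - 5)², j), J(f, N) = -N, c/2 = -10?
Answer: 0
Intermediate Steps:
c = -20 (c = 2*(-10) = -20)
l(t, C) = -5 (l(t, C) = -1 - 4 = -5)
z(j) = -8 (z(j) = -1*3 - 5 = -3 - 5 = -8)
(c + z(9))*0 = (-20 - 8)*0 = -28*0 = 0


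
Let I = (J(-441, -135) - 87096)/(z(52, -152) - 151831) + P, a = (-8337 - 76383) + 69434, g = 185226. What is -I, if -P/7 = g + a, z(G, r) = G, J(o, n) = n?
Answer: 60184391863/50593 ≈ 1.1896e+6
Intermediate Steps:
a = -15286 (a = -84720 + 69434 = -15286)
P = -1189580 (P = -7*(185226 - 15286) = -7*169940 = -1189580)
I = -60184391863/50593 (I = (-135 - 87096)/(52 - 151831) - 1189580 = -87231/(-151779) - 1189580 = -87231*(-1/151779) - 1189580 = 29077/50593 - 1189580 = -60184391863/50593 ≈ -1.1896e+6)
-I = -1*(-60184391863/50593) = 60184391863/50593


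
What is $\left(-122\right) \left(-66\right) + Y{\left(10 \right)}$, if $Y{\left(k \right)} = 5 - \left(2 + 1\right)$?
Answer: $8054$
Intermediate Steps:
$Y{\left(k \right)} = 2$ ($Y{\left(k \right)} = 5 - 3 = 2$)
$\left(-122\right) \left(-66\right) + Y{\left(10 \right)} = \left(-122\right) \left(-66\right) + 2 = 8052 + 2 = 8054$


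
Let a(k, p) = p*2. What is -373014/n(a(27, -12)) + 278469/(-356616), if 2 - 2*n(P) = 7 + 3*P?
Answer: -29562686519/2654808 ≈ -11136.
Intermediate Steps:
a(k, p) = 2*p
n(P) = -5/2 - 3*P/2 (n(P) = 1 - (7 + 3*P)/2 = 1 + (-7/2 - 3*P/2) = -5/2 - 3*P/2)
-373014/n(a(27, -12)) + 278469/(-356616) = -373014/(-5/2 - 3*(-12)) + 278469/(-356616) = -373014/(-5/2 - 3/2*(-24)) + 278469*(-1/356616) = -373014/(-5/2 + 36) - 30941/39624 = -373014/67/2 - 30941/39624 = -373014*2/67 - 30941/39624 = -746028/67 - 30941/39624 = -29562686519/2654808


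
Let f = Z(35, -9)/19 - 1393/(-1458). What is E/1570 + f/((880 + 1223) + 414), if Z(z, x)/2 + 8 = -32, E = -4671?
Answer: -81457852331/27367429095 ≈ -2.9765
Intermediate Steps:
Z(z, x) = -80 (Z(z, x) = -16 + 2*(-32) = -16 - 64 = -80)
f = -90173/27702 (f = -80/19 - 1393/(-1458) = -80*1/19 - 1393*(-1/1458) = -80/19 + 1393/1458 = -90173/27702 ≈ -3.2551)
E/1570 + f/((880 + 1223) + 414) = -4671/1570 - 90173/(27702*((880 + 1223) + 414)) = -4671*1/1570 - 90173/(27702*(2103 + 414)) = -4671/1570 - 90173/27702/2517 = -4671/1570 - 90173/27702*1/2517 = -4671/1570 - 90173/69725934 = -81457852331/27367429095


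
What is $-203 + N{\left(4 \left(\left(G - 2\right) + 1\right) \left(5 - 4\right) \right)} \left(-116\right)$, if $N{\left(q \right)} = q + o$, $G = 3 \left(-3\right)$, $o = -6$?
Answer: $5133$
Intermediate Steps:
$G = -9$
$N{\left(q \right)} = -6 + q$ ($N{\left(q \right)} = q - 6 = -6 + q$)
$-203 + N{\left(4 \left(\left(G - 2\right) + 1\right) \left(5 - 4\right) \right)} \left(-116\right) = -203 + \left(-6 + 4 \left(\left(-9 - 2\right) + 1\right) \left(5 - 4\right)\right) \left(-116\right) = -203 + \left(-6 + 4 \left(-11 + 1\right) \left(5 - 4\right)\right) \left(-116\right) = -203 + \left(-6 + 4 \left(-10\right) 1\right) \left(-116\right) = -203 + \left(-6 - 40\right) \left(-116\right) = -203 - -5336 = -203 + 5336 = 5133$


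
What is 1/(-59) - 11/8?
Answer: -657/472 ≈ -1.3919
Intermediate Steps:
1/(-59) - 11/8 = -1/59 + (⅛)*(-11) = -1/59 - 11/8 = -657/472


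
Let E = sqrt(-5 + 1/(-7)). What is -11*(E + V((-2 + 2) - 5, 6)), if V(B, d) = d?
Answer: -66 - 66*I*sqrt(7)/7 ≈ -66.0 - 24.946*I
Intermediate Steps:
E = 6*I*sqrt(7)/7 (E = sqrt(-5 - 1/7) = sqrt(-36/7) = 6*I*sqrt(7)/7 ≈ 2.2678*I)
-11*(E + V((-2 + 2) - 5, 6)) = -11*(6*I*sqrt(7)/7 + 6) = -11*(6 + 6*I*sqrt(7)/7) = -66 - 66*I*sqrt(7)/7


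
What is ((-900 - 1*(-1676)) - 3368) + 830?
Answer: -1762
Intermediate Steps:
((-900 - 1*(-1676)) - 3368) + 830 = ((-900 + 1676) - 3368) + 830 = (776 - 3368) + 830 = -2592 + 830 = -1762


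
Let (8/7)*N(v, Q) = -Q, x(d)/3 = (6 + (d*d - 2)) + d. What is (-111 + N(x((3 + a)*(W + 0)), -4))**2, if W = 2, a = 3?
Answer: 46225/4 ≈ 11556.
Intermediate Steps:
x(d) = 12 + 3*d + 3*d**2 (x(d) = 3*((6 + (d*d - 2)) + d) = 3*((6 + (d**2 - 2)) + d) = 3*((6 + (-2 + d**2)) + d) = 3*((4 + d**2) + d) = 3*(4 + d + d**2) = 12 + 3*d + 3*d**2)
N(v, Q) = -7*Q/8 (N(v, Q) = 7*(-Q)/8 = -7*Q/8)
(-111 + N(x((3 + a)*(W + 0)), -4))**2 = (-111 - 7/8*(-4))**2 = (-111 + 7/2)**2 = (-215/2)**2 = 46225/4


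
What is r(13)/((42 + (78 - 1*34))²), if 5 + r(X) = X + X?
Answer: 21/7396 ≈ 0.0028394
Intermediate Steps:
r(X) = -5 + 2*X (r(X) = -5 + (X + X) = -5 + 2*X)
r(13)/((42 + (78 - 1*34))²) = (-5 + 2*13)/((42 + (78 - 1*34))²) = (-5 + 26)/((42 + (78 - 34))²) = 21/((42 + 44)²) = 21/(86²) = 21/7396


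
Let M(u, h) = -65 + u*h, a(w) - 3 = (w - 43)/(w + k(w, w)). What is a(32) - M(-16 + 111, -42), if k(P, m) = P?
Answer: 259701/64 ≈ 4057.8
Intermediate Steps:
a(w) = 3 + (-43 + w)/(2*w) (a(w) = 3 + (w - 43)/(w + w) = 3 + (-43 + w)/((2*w)) = 3 + (-43 + w)*(1/(2*w)) = 3 + (-43 + w)/(2*w))
M(u, h) = -65 + h*u
a(32) - M(-16 + 111, -42) = (1/2)*(-43 + 7*32)/32 - (-65 - 42*(-16 + 111)) = (1/2)*(1/32)*(-43 + 224) - (-65 - 42*95) = (1/2)*(1/32)*181 - (-65 - 3990) = 181/64 - 1*(-4055) = 181/64 + 4055 = 259701/64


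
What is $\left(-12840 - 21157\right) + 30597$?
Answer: $-3400$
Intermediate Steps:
$\left(-12840 - 21157\right) + 30597 = -33997 + 30597 = -3400$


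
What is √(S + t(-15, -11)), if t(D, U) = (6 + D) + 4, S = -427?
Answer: 12*I*√3 ≈ 20.785*I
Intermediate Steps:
t(D, U) = 10 + D
√(S + t(-15, -11)) = √(-427 + (10 - 15)) = √(-427 - 5) = √(-432) = 12*I*√3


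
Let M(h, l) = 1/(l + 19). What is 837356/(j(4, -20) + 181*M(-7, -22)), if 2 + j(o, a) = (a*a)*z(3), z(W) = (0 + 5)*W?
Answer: 2512068/17813 ≈ 141.02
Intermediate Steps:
z(W) = 5*W
M(h, l) = 1/(19 + l)
j(o, a) = -2 + 15*a² (j(o, a) = -2 + (a*a)*(5*3) = -2 + a²*15 = -2 + 15*a²)
837356/(j(4, -20) + 181*M(-7, -22)) = 837356/((-2 + 15*(-20)²) + 181/(19 - 22)) = 837356/((-2 + 15*400) + 181/(-3)) = 837356/((-2 + 6000) + 181*(-⅓)) = 837356/(5998 - 181/3) = 837356/(17813/3) = 837356*(3/17813) = 2512068/17813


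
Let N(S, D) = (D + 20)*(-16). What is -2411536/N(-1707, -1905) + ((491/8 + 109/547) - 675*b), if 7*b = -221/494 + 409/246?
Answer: -6097870905143/44980488280 ≈ -135.57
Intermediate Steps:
b = 2840/16359 (b = (-221/494 + 409/246)/7 = (-221*1/494 + 409*(1/246))/7 = (-17/38 + 409/246)/7 = (⅐)*(2840/2337) = 2840/16359 ≈ 0.17360)
N(S, D) = -320 - 16*D (N(S, D) = (20 + D)*(-16) = -320 - 16*D)
-2411536/N(-1707, -1905) + ((491/8 + 109/547) - 675*b) = -2411536/(-320 - 16*(-1905)) + ((491/8 + 109/547) - 675*2840/16359) = -2411536/(-320 + 30480) + ((491*(⅛) + 109*(1/547)) - 639000/5453) = -2411536/30160 + ((491/8 + 109/547) - 639000/5453) = -2411536*1/30160 + (269449/4376 - 639000/5453) = -150721/1885 - 1326958603/23862328 = -6097870905143/44980488280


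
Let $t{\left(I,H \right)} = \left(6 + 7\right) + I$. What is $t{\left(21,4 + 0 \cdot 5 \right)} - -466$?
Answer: $500$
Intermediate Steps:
$t{\left(I,H \right)} = 13 + I$
$t{\left(21,4 + 0 \cdot 5 \right)} - -466 = \left(13 + 21\right) - -466 = 34 + 466 = 500$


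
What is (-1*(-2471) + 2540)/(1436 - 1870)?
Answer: -5011/434 ≈ -11.546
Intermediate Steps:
(-1*(-2471) + 2540)/(1436 - 1870) = (2471 + 2540)/(-434) = 5011*(-1/434) = -5011/434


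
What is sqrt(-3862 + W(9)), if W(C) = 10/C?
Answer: 2*I*sqrt(8687)/3 ≈ 62.136*I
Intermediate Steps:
sqrt(-3862 + W(9)) = sqrt(-3862 + 10/9) = sqrt(-34748/9) = 2*I*sqrt(8687)/3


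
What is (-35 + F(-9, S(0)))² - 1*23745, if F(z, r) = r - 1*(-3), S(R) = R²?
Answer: -22721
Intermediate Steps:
F(z, r) = 3 + r (F(z, r) = r + 3 = 3 + r)
(-35 + F(-9, S(0)))² - 1*23745 = (-35 + (3 + 0²))² - 1*23745 = (-35 + (3 + 0))² - 23745 = (-35 + 3)² - 23745 = (-32)² - 23745 = 1024 - 23745 = -22721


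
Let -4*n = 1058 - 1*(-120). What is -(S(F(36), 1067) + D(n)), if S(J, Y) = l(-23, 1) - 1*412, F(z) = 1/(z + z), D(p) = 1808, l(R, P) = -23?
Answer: -1373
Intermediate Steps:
n = -589/2 (n = -(1058 - 1*(-120))/4 = -(1058 + 120)/4 = -1/4*1178 = -589/2 ≈ -294.50)
F(z) = 1/(2*z)
S(J, Y) = -435 (S(J, Y) = -23 - 1*412 = -23 - 412 = -435)
-(S(F(36), 1067) + D(n)) = -(-435 + 1808) = -1*1373 = -1373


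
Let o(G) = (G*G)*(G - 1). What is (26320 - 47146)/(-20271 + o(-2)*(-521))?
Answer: 6942/4673 ≈ 1.4856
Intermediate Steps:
o(G) = G**2*(-1 + G)
(26320 - 47146)/(-20271 + o(-2)*(-521)) = (26320 - 47146)/(-20271 + ((-2)**2*(-1 - 2))*(-521)) = -20826/(-20271 + (4*(-3))*(-521)) = -20826/(-20271 - 12*(-521)) = -20826/(-20271 + 6252) = -20826/(-14019) = -20826*(-1/14019) = 6942/4673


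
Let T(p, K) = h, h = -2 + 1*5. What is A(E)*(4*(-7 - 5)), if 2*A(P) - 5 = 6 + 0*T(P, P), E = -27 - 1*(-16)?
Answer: -264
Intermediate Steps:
h = 3 (h = -2 + 5 = 3)
T(p, K) = 3
E = -11 (E = -27 + 16 = -11)
A(P) = 11/2 (A(P) = 5/2 + (6 + 0*3)/2 = 5/2 + (6 + 0)/2 = 5/2 + (1/2)*6 = 5/2 + 3 = 11/2)
A(E)*(4*(-7 - 5)) = 11*(4*(-7 - 5))/2 = 11*(4*(-12))/2 = (11/2)*(-48) = -264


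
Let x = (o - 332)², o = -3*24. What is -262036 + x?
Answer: -98820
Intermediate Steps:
o = -72
x = 163216 (x = (-72 - 332)² = (-404)² = 163216)
-262036 + x = -262036 + 163216 = -98820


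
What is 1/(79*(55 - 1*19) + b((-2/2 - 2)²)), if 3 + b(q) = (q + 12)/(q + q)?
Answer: 6/17053 ≈ 0.00035184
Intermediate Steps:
b(q) = -3 + (12 + q)/(2*q) (b(q) = -3 + (q + 12)/(q + q) = -3 + (12 + q)/((2*q)) = -3 + (12 + q)*(1/(2*q)) = -3 + (12 + q)/(2*q))
1/(79*(55 - 1*19) + b((-2/2 - 2)²)) = 1/(79*(55 - 1*19) + (-5/2 + 6/((-2/2 - 2)²))) = 1/(79*(55 - 19) + (-5/2 + 6/((-2*½ - 2)²))) = 1/(79*36 + (-5/2 + 6/((-1 - 2)²))) = 1/(2844 + (-5/2 + 6/((-3)²))) = 1/(2844 + (-5/2 + 6/9)) = 1/(2844 + (-5/2 + 6*(⅑))) = 1/(2844 + (-5/2 + ⅔)) = 1/(2844 - 11/6) = 1/(17053/6) = 6/17053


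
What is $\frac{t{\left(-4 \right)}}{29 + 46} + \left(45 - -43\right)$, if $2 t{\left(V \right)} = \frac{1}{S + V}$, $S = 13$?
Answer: $\frac{118801}{1350} \approx 88.001$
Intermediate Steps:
$t{\left(V \right)} = \frac{1}{2 \left(13 + V\right)}$
$\frac{t{\left(-4 \right)}}{29 + 46} + \left(45 - -43\right) = \frac{\frac{1}{2} \frac{1}{13 - 4}}{29 + 46} + \left(45 - -43\right) = \frac{\frac{1}{2} \cdot \frac{1}{9}}{75} + \left(45 + 43\right) = \frac{\frac{1}{2} \cdot \frac{1}{9}}{75} + 88 = \frac{1}{75} \cdot \frac{1}{18} + 88 = \frac{1}{1350} + 88 = \frac{118801}{1350}$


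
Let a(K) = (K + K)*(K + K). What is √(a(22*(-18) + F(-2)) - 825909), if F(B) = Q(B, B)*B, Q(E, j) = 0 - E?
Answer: I*√185909 ≈ 431.17*I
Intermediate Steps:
Q(E, j) = -E
F(B) = -B² (F(B) = (-B)*B = -B²)
a(K) = 4*K² (a(K) = (2*K)*(2*K) = 4*K²)
√(a(22*(-18) + F(-2)) - 825909) = √(4*(22*(-18) - 1*(-2)²)² - 825909) = √(4*(-396 - 1*4)² - 825909) = √(4*(-396 - 4)² - 825909) = √(4*(-400)² - 825909) = √(4*160000 - 825909) = √(640000 - 825909) = √(-185909) = I*√185909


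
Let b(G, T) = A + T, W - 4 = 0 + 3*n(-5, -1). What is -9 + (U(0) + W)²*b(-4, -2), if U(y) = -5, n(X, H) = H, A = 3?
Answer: 7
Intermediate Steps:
W = 1 (W = 4 + (0 + 3*(-1)) = 4 + (0 - 3) = 4 - 3 = 1)
b(G, T) = 3 + T
-9 + (U(0) + W)²*b(-4, -2) = -9 + (-5 + 1)²*(3 - 2) = -9 + (-4)²*1 = -9 + 16*1 = -9 + 16 = 7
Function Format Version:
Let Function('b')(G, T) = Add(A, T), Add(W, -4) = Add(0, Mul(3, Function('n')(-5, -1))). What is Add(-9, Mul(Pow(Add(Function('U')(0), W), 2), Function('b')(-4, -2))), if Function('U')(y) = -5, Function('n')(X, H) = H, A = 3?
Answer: 7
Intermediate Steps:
W = 1 (W = Add(4, Add(0, Mul(3, -1))) = Add(4, Add(0, -3)) = Add(4, -3) = 1)
Function('b')(G, T) = Add(3, T)
Add(-9, Mul(Pow(Add(Function('U')(0), W), 2), Function('b')(-4, -2))) = Add(-9, Mul(Pow(Add(-5, 1), 2), Add(3, -2))) = Add(-9, Mul(Pow(-4, 2), 1)) = Add(-9, Mul(16, 1)) = Add(-9, 16) = 7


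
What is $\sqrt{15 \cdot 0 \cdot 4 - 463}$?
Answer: $i \sqrt{463} \approx 21.517 i$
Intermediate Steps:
$\sqrt{15 \cdot 0 \cdot 4 - 463} = \sqrt{15 \cdot 0 - 463} = \sqrt{0 - 463} = \sqrt{-463} = i \sqrt{463}$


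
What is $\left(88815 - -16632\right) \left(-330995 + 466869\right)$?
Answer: $14327505678$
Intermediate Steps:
$\left(88815 - -16632\right) \left(-330995 + 466869\right) = \left(88815 + 16632\right) 135874 = 105447 \cdot 135874 = 14327505678$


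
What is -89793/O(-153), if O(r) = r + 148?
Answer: 89793/5 ≈ 17959.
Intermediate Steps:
O(r) = 148 + r
-89793/O(-153) = -89793/(148 - 153) = -89793/(-5) = -89793*(-⅕) = 89793/5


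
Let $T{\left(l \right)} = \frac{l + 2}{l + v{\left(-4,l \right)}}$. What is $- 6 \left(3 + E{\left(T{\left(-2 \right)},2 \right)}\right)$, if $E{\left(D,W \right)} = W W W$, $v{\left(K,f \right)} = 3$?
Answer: $-66$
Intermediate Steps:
$T{\left(l \right)} = \frac{2 + l}{3 + l}$ ($T{\left(l \right)} = \frac{l + 2}{l + 3} = \frac{2 + l}{3 + l}$)
$E{\left(D,W \right)} = W^{3}$ ($E{\left(D,W \right)} = W^{2} W = W^{3}$)
$- 6 \left(3 + E{\left(T{\left(-2 \right)},2 \right)}\right) = - 6 \left(3 + 2^{3}\right) = - 6 \left(3 + 8\right) = \left(-6\right) 11 = -66$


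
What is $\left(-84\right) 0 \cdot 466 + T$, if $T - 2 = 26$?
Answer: $28$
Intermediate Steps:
$T = 28$ ($T = 2 + 26 = 28$)
$\left(-84\right) 0 \cdot 466 + T = \left(-84\right) 0 \cdot 466 + 28 = 0 \cdot 466 + 28 = 0 + 28 = 28$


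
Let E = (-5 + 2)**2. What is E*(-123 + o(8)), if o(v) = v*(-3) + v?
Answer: -1251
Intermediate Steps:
o(v) = -2*v (o(v) = -3*v + v = -2*v)
E = 9 (E = (-3)**2 = 9)
E*(-123 + o(8)) = 9*(-123 - 2*8) = 9*(-123 - 16) = 9*(-139) = -1251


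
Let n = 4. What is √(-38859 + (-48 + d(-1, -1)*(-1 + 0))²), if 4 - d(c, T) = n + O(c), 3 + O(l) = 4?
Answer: 5*I*√1466 ≈ 191.44*I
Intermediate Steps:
O(l) = 1 (O(l) = -3 + 4 = 1)
d(c, T) = -1 (d(c, T) = 4 - (4 + 1) = 4 - 1*5 = 4 - 5 = -1)
√(-38859 + (-48 + d(-1, -1)*(-1 + 0))²) = √(-38859 + (-48 - (-1 + 0))²) = √(-38859 + (-48 - 1*(-1))²) = √(-38859 + (-48 + 1)²) = √(-38859 + (-47)²) = √(-38859 + 2209) = √(-36650) = 5*I*√1466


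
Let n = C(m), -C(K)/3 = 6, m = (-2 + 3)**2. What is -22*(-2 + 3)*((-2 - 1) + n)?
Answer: 462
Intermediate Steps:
m = 1 (m = 1**2 = 1)
C(K) = -18 (C(K) = -3*6 = -18)
n = -18
-22*(-2 + 3)*((-2 - 1) + n) = -22*(-2 + 3)*((-2 - 1) - 18) = -22*(-3 - 18) = -22*(-21) = 462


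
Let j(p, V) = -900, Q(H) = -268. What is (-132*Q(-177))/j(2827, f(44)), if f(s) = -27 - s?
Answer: -2948/75 ≈ -39.307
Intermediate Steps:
(-132*Q(-177))/j(2827, f(44)) = -132*(-268)/(-900) = 35376*(-1/900) = -2948/75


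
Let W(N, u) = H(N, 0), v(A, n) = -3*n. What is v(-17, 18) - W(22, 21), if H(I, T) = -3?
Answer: -51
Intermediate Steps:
W(N, u) = -3
v(-17, 18) - W(22, 21) = -3*18 - 1*(-3) = -54 + 3 = -51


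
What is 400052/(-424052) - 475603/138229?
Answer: -64244797816/14654070977 ≈ -4.3841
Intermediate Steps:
400052/(-424052) - 475603/138229 = 400052*(-1/424052) - 475603*1/138229 = -100013/106013 - 475603/138229 = -64244797816/14654070977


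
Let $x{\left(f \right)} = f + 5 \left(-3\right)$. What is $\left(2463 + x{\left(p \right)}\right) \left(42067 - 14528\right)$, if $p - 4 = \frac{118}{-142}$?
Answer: $\frac{4792694787}{71} \approx 6.7503 \cdot 10^{7}$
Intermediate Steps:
$p = \frac{225}{71}$ ($p = 4 + \frac{118}{-142} = 4 + 118 \left(- \frac{1}{142}\right) = 4 - \frac{59}{71} = \frac{225}{71} \approx 3.169$)
$x{\left(f \right)} = -15 + f$ ($x{\left(f \right)} = f - 15 = -15 + f$)
$\left(2463 + x{\left(p \right)}\right) \left(42067 - 14528\right) = \left(2463 + \left(-15 + \frac{225}{71}\right)\right) \left(42067 - 14528\right) = \left(2463 - \frac{840}{71}\right) 27539 = \frac{174033}{71} \cdot 27539 = \frac{4792694787}{71}$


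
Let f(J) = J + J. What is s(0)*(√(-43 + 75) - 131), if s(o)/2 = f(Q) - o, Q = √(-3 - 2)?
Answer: I*√5*(-524 + 16*√2) ≈ -1121.1*I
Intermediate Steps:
Q = I*√5 (Q = √(-5) = I*√5 ≈ 2.2361*I)
f(J) = 2*J
s(o) = -2*o + 4*I*√5 (s(o) = 2*(2*(I*√5) - o) = 2*(2*I*√5 - o) = 2*(-o + 2*I*√5) = -2*o + 4*I*√5)
s(0)*(√(-43 + 75) - 131) = (-2*0 + 4*I*√5)*(√(-43 + 75) - 131) = (0 + 4*I*√5)*(√32 - 131) = (4*I*√5)*(4*√2 - 131) = (4*I*√5)*(-131 + 4*√2) = 4*I*√5*(-131 + 4*√2)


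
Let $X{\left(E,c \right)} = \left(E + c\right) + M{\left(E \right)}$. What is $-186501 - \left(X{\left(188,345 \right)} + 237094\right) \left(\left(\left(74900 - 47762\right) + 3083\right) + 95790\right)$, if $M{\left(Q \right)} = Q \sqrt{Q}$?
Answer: $-29943802398 - 47380136 \sqrt{47} \approx -3.0269 \cdot 10^{10}$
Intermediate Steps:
$M{\left(Q \right)} = Q^{\frac{3}{2}}$
$X{\left(E,c \right)} = E + c + E^{\frac{3}{2}}$ ($X{\left(E,c \right)} = \left(E + c\right) + E^{\frac{3}{2}} = E + c + E^{\frac{3}{2}}$)
$-186501 - \left(X{\left(188,345 \right)} + 237094\right) \left(\left(\left(74900 - 47762\right) + 3083\right) + 95790\right) = -186501 - \left(\left(188 + 345 + 188^{\frac{3}{2}}\right) + 237094\right) \left(\left(\left(74900 - 47762\right) + 3083\right) + 95790\right) = -186501 - \left(\left(188 + 345 + 376 \sqrt{47}\right) + 237094\right) \left(\left(27138 + 3083\right) + 95790\right) = -186501 - \left(\left(533 + 376 \sqrt{47}\right) + 237094\right) \left(30221 + 95790\right) = -186501 - \left(237627 + 376 \sqrt{47}\right) 126011 = -186501 - \left(29943615897 + 47380136 \sqrt{47}\right) = -29943802398 - 47380136 \sqrt{47}$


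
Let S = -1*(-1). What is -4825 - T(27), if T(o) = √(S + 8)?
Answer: -4828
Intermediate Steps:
S = 1
T(o) = 3 (T(o) = √(1 + 8) = √9 = 3)
-4825 - T(27) = -4825 - 1*3 = -4825 - 3 = -4828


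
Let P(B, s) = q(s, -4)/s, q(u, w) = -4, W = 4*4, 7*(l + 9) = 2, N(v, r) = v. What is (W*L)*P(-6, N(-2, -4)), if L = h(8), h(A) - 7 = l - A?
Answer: -2176/7 ≈ -310.86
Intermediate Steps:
l = -61/7 (l = -9 + (1/7)*2 = -9 + 2/7 = -61/7 ≈ -8.7143)
W = 16
h(A) = -12/7 - A (h(A) = 7 + (-61/7 - A) = -12/7 - A)
P(B, s) = -4/s
L = -68/7 (L = -12/7 - 1*8 = -12/7 - 8 = -68/7 ≈ -9.7143)
(W*L)*P(-6, N(-2, -4)) = (16*(-68/7))*(-4/(-2)) = -(-4352)*(-1)/(7*2) = -1088/7*2 = -2176/7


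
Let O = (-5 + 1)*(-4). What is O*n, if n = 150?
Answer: 2400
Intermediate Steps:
O = 16 (O = -4*(-4) = 16)
O*n = 16*150 = 2400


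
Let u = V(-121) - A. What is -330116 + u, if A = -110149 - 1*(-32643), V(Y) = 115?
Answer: -252495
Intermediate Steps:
A = -77506 (A = -110149 + 32643 = -77506)
u = 77621 (u = 115 - 1*(-77506) = 115 + 77506 = 77621)
-330116 + u = -330116 + 77621 = -252495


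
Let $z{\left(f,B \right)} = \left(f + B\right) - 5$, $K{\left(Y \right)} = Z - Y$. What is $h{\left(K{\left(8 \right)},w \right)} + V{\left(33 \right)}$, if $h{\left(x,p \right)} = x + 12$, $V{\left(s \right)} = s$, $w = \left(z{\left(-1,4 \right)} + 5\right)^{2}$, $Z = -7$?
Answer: $30$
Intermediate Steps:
$K{\left(Y \right)} = -7 - Y$
$z{\left(f,B \right)} = -5 + B + f$ ($z{\left(f,B \right)} = \left(B + f\right) - 5 = -5 + B + f$)
$w = 9$ ($w = \left(\left(-5 + 4 - 1\right) + 5\right)^{2} = \left(-2 + 5\right)^{2} = 3^{2} = 9$)
$h{\left(x,p \right)} = 12 + x$
$h{\left(K{\left(8 \right)},w \right)} + V{\left(33 \right)} = \left(12 - 15\right) + 33 = -3 + 33 = 30$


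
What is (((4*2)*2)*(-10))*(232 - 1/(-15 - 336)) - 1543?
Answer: -13570873/351 ≈ -38663.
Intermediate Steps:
(((4*2)*2)*(-10))*(232 - 1/(-15 - 336)) - 1543 = ((8*2)*(-10))*(232 - 1/(-351)) - 1543 = (16*(-10))*(232 - 1*(-1/351)) - 1543 = -160*(232 + 1/351) - 1543 = -160*81433/351 - 1543 = -13029280/351 - 1543 = -13570873/351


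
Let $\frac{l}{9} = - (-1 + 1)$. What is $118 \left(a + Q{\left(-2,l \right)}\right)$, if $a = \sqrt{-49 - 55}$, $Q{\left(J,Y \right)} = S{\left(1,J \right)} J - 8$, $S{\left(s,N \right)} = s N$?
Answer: $-472 + 236 i \sqrt{26} \approx -472.0 + 1203.4 i$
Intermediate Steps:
$S{\left(s,N \right)} = N s$
$l = 0$ ($l = 9 \left(- (-1 + 1)\right) = 9 \left(\left(-1\right) 0\right) = 9 \cdot 0 = 0$)
$Q{\left(J,Y \right)} = -8 + J^{2}$ ($Q{\left(J,Y \right)} = J 1 J - 8 = J J - 8 = J^{2} - 8 = -8 + J^{2}$)
$a = 2 i \sqrt{26}$ ($a = \sqrt{-104} = 2 i \sqrt{26} \approx 10.198 i$)
$118 \left(a + Q{\left(-2,l \right)}\right) = 118 \left(2 i \sqrt{26} - \left(8 - \left(-2\right)^{2}\right)\right) = 118 \left(2 i \sqrt{26} + \left(-8 + 4\right)\right) = 118 \left(2 i \sqrt{26} - 4\right) = 118 \left(-4 + 2 i \sqrt{26}\right) = -472 + 236 i \sqrt{26}$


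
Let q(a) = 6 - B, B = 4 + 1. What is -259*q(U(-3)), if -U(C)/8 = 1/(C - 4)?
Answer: -259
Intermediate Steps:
B = 5
U(C) = -8/(-4 + C) (U(C) = -8/(C - 4) = -8/(-4 + C))
q(a) = 1 (q(a) = 6 - 1*5 = 6 - 5 = 1)
-259*q(U(-3)) = -259*1 = -259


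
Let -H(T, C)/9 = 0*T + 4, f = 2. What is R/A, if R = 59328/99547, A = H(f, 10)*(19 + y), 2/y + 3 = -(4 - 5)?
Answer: -824/895923 ≈ -0.00091972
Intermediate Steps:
H(T, C) = -36 (H(T, C) = -9*(0*T + 4) = -9*(0 + 4) = -9*4 = -36)
y = -1 (y = 2/(-3 - (4 - 5)) = 2/(-3 - 1*(-1)) = 2/(-3 + 1) = 2/(-2) = 2*(-½) = -1)
A = -648 (A = -36*(19 - 1) = -36*18 = -648)
R = 59328/99547 (R = 59328*(1/99547) = 59328/99547 ≈ 0.59598)
R/A = (59328/99547)/(-648) = (59328/99547)*(-1/648) = -824/895923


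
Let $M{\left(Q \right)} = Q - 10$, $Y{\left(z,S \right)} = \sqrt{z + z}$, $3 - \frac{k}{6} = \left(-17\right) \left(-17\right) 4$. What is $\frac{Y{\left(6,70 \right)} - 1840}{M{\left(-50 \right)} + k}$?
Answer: $\frac{920}{3489} - \frac{\sqrt{3}}{3489} \approx 0.26319$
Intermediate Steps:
$k = -6918$ ($k = 18 - 6 \left(-17\right) \left(-17\right) 4 = 18 - 6 \cdot 289 \cdot 4 = 18 - 6936 = -6918$)
$Y{\left(z,S \right)} = \sqrt{2} \sqrt{z}$ ($Y{\left(z,S \right)} = \sqrt{2 z} = \sqrt{2} \sqrt{z}$)
$M{\left(Q \right)} = -10 + Q$
$\frac{Y{\left(6,70 \right)} - 1840}{M{\left(-50 \right)} + k} = \frac{\sqrt{2} \sqrt{6} - 1840}{\left(-10 - 50\right) - 6918} = \frac{2 \sqrt{3} - 1840}{-60 - 6918} = \frac{-1840 + 2 \sqrt{3}}{-6978} = \left(-1840 + 2 \sqrt{3}\right) \left(- \frac{1}{6978}\right) = \frac{920}{3489} - \frac{\sqrt{3}}{3489}$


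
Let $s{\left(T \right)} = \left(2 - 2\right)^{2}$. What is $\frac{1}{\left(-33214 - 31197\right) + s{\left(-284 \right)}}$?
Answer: $- \frac{1}{64411} \approx -1.5525 \cdot 10^{-5}$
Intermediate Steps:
$s{\left(T \right)} = 0$ ($s{\left(T \right)} = 0^{2} = 0$)
$\frac{1}{\left(-33214 - 31197\right) + s{\left(-284 \right)}} = \frac{1}{\left(-33214 - 31197\right) + 0} = \frac{1}{-64411 + 0} = \frac{1}{-64411} = - \frac{1}{64411}$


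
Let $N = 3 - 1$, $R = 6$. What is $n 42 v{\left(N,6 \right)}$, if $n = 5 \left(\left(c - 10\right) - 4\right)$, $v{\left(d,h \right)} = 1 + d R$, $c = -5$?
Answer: $-51870$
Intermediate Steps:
$N = 2$ ($N = 3 - 1 = 2$)
$v{\left(d,h \right)} = 1 + 6 d$ ($v{\left(d,h \right)} = 1 + d 6 = 1 + 6 d$)
$n = -95$ ($n = 5 \left(\left(-5 - 10\right) - 4\right) = 5 \left(-15 - 4\right) = 5 \left(-19\right) = -95$)
$n 42 v{\left(N,6 \right)} = \left(-95\right) 42 \left(1 + 6 \cdot 2\right) = - 3990 \left(1 + 12\right) = \left(-3990\right) 13 = -51870$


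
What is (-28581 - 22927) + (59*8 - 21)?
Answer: -51057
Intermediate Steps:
(-28581 - 22927) + (59*8 - 21) = -51508 + (472 - 21) = -51508 + 451 = -51057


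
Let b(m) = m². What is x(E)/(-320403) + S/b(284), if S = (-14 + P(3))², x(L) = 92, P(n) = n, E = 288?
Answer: 31348411/25842424368 ≈ 0.0012131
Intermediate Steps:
S = 121 (S = (-14 + 3)² = (-11)² = 121)
x(E)/(-320403) + S/b(284) = 92/(-320403) + 121/(284²) = 92*(-1/320403) + 121/80656 = -92/320403 + 121*(1/80656) = -92/320403 + 121/80656 = 31348411/25842424368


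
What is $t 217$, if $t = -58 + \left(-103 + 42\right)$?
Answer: $-25823$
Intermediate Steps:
$t = -119$ ($t = -58 - 61 = -119$)
$t 217 = \left(-119\right) 217 = -25823$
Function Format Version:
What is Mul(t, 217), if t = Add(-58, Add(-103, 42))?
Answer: -25823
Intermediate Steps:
t = -119 (t = Add(-58, -61) = -119)
Mul(t, 217) = Mul(-119, 217) = -25823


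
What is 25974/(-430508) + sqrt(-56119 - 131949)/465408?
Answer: -999/16558 + I*sqrt(47017)/232704 ≈ -0.060333 + 0.0009318*I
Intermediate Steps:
25974/(-430508) + sqrt(-56119 - 131949)/465408 = 25974*(-1/430508) + sqrt(-188068)*(1/465408) = -999/16558 + (2*I*sqrt(47017))*(1/465408) = -999/16558 + I*sqrt(47017)/232704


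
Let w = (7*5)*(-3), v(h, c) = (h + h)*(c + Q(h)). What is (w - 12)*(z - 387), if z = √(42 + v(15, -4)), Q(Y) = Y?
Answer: 45279 - 234*√93 ≈ 43022.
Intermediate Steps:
v(h, c) = 2*h*(c + h) (v(h, c) = (h + h)*(c + h) = (2*h)*(c + h) = 2*h*(c + h))
z = 2*√93 (z = √(42 + 2*15*(-4 + 15)) = √(42 + 2*15*11) = √(42 + 330) = √372 = 2*√93 ≈ 19.287)
w = -105 (w = 35*(-3) = -105)
(w - 12)*(z - 387) = (-105 - 12)*(2*√93 - 387) = -117*(-387 + 2*√93) = 45279 - 234*√93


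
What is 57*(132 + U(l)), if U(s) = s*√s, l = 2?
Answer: 7524 + 114*√2 ≈ 7685.2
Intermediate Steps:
U(s) = s^(3/2)
57*(132 + U(l)) = 57*(132 + 2^(3/2)) = 57*(132 + 2*√2) = 7524 + 114*√2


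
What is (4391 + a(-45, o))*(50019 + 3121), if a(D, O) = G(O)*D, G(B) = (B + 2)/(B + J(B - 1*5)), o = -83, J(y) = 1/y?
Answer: 112499133620/487 ≈ 2.3100e+8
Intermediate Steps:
G(B) = (2 + B)/(B + 1/(-5 + B)) (G(B) = (B + 2)/(B + 1/(B - 1*5)) = (2 + B)/(B + 1/(B - 5)) = (2 + B)/(B + 1/(-5 + B)))
a(D, O) = D*(-5 + O)*(2 + O)/(1 + O*(-5 + O)) (a(D, O) = ((-5 + O)*(2 + O)/(1 + O*(-5 + O)))*D = D*(-5 + O)*(2 + O)/(1 + O*(-5 + O)))
(4391 + a(-45, o))*(50019 + 3121) = (4391 - 45*(-5 - 83)*(2 - 83)/(1 - 83*(-5 - 83)))*(50019 + 3121) = (4391 - 45*(-88)*(-81)/(1 - 83*(-88)))*53140 = (4391 - 45*(-88)*(-81)/(1 + 7304))*53140 = (4391 - 45*(-88)*(-81)/7305)*53140 = (4391 - 45*1/7305*(-88)*(-81))*53140 = (4391 - 21384/487)*53140 = (2117033/487)*53140 = 112499133620/487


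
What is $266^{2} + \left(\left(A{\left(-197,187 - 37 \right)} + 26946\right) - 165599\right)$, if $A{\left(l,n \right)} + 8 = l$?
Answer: $-68102$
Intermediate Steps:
$A{\left(l,n \right)} = -8 + l$
$266^{2} + \left(\left(A{\left(-197,187 - 37 \right)} + 26946\right) - 165599\right) = 266^{2} + \left(\left(\left(-8 - 197\right) + 26946\right) - 165599\right) = 70756 + \left(\left(-205 + 26946\right) - 165599\right) = 70756 + \left(26741 - 165599\right) = 70756 - 138858 = -68102$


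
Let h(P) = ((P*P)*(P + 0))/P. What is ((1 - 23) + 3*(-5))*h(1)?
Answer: -37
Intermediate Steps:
h(P) = P**2 (h(P) = (P**2*P)/P = P**3/P = P**2)
((1 - 23) + 3*(-5))*h(1) = ((1 - 23) + 3*(-5))*1**2 = (-22 - 15)*1 = -37*1 = -37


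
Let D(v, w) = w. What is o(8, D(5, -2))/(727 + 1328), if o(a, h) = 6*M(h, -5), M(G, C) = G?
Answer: -4/685 ≈ -0.0058394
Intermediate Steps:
o(a, h) = 6*h
o(8, D(5, -2))/(727 + 1328) = (6*(-2))/(727 + 1328) = -12/2055 = -12*1/2055 = -4/685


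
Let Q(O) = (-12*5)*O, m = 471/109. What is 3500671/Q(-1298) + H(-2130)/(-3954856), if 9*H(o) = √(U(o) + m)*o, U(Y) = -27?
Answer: 3500671/77880 + 355*I*√67362/323309478 ≈ 44.95 + 0.00028498*I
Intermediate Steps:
m = 471/109 (m = 471*(1/109) = 471/109 ≈ 4.3211)
Q(O) = -60*O
H(o) = 2*I*o*√67362/981 (H(o) = (√(-27 + 471/109)*o)/9 = (√(-2472/109)*o)/9 = ((2*I*√67362/109)*o)/9 = (2*I*o*√67362/109)/9 = 2*I*o*√67362/981)
3500671/Q(-1298) + H(-2130)/(-3954856) = 3500671/((-60*(-1298))) + ((2/981)*I*(-2130)*√67362)/(-3954856) = 3500671/77880 - 1420*I*√67362/327*(-1/3954856) = 3500671*(1/77880) + 355*I*√67362/323309478 = 3500671/77880 + 355*I*√67362/323309478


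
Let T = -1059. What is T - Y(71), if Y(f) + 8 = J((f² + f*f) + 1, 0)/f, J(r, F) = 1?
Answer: -74622/71 ≈ -1051.0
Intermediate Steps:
Y(f) = -8 + 1/f
T - Y(71) = -1059 - (-8 + 1/71) = -1059 - 1*(-567/71) = -1059 + 567/71 = -74622/71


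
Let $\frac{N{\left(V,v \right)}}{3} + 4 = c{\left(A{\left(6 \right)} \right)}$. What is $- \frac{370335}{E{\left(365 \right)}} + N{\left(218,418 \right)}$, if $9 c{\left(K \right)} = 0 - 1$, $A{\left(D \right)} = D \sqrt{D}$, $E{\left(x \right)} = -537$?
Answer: $\frac{363712}{537} \approx 677.3$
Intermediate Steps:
$A{\left(D \right)} = D^{\frac{3}{2}}$
$c{\left(K \right)} = - \frac{1}{9}$ ($c{\left(K \right)} = \frac{0 - 1}{9} = \frac{1}{9} \left(-1\right) = - \frac{1}{9}$)
$N{\left(V,v \right)} = - \frac{37}{3}$ ($N{\left(V,v \right)} = -12 + 3 \left(- \frac{1}{9}\right) = -12 - \frac{1}{3} = - \frac{37}{3}$)
$- \frac{370335}{E{\left(365 \right)}} + N{\left(218,418 \right)} = - \frac{370335}{-537} - \frac{37}{3} = \left(-370335\right) \left(- \frac{1}{537}\right) - \frac{37}{3} = \frac{123445}{179} - \frac{37}{3} = \frac{363712}{537}$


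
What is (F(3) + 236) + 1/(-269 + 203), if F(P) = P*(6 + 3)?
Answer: 17357/66 ≈ 262.98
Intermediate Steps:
F(P) = 9*P (F(P) = P*9 = 9*P)
(F(3) + 236) + 1/(-269 + 203) = (9*3 + 236) + 1/(-269 + 203) = (27 + 236) + 1/(-66) = 263 - 1/66 = 17357/66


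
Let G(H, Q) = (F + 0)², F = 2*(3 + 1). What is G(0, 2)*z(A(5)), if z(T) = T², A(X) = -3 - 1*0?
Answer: 576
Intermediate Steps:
F = 8 (F = 2*4 = 8)
A(X) = -3 (A(X) = -3 + 0 = -3)
G(H, Q) = 64 (G(H, Q) = (8 + 0)² = 8² = 64)
G(0, 2)*z(A(5)) = 64*(-3)² = 64*9 = 576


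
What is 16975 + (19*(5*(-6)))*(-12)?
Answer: 23815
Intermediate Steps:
16975 + (19*(5*(-6)))*(-12) = 16975 + (19*(-30))*(-12) = 16975 - 570*(-12) = 16975 + 6840 = 23815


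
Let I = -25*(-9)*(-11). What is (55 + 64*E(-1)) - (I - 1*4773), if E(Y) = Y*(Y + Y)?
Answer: 7431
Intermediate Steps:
I = -2475 (I = 225*(-11) = -2475)
E(Y) = 2*Y**2 (E(Y) = Y*(2*Y) = 2*Y**2)
(55 + 64*E(-1)) - (I - 1*4773) = (55 + 64*(2*(-1)**2)) - (-2475 - 1*4773) = (55 + 64*(2*1)) - (-2475 - 4773) = (55 + 64*2) - 1*(-7248) = (55 + 128) + 7248 = 183 + 7248 = 7431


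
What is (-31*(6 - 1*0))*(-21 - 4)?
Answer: 4650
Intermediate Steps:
(-31*(6 - 1*0))*(-21 - 4) = -31*(6 + 0)*(-25) = -31*6*(-25) = -186*(-25) = 4650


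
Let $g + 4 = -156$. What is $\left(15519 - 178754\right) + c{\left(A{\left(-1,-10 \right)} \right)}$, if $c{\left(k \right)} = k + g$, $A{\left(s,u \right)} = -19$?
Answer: $-163414$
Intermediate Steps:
$g = -160$ ($g = -4 - 156 = -160$)
$c{\left(k \right)} = -160 + k$ ($c{\left(k \right)} = k - 160 = -160 + k$)
$\left(15519 - 178754\right) + c{\left(A{\left(-1,-10 \right)} \right)} = \left(15519 - 178754\right) - 179 = -163235 - 179 = -163414$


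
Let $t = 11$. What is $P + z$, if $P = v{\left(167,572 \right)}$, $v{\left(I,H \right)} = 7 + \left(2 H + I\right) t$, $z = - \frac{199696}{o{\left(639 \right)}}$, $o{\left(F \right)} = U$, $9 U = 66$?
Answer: $- \frac{140836}{11} \approx -12803.0$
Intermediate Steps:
$U = \frac{22}{3}$ ($U = \frac{1}{9} \cdot 66 = \frac{22}{3} \approx 7.3333$)
$o{\left(F \right)} = \frac{22}{3}$
$z = - \frac{299544}{11}$ ($z = - \frac{199696}{\frac{22}{3}} = \left(-199696\right) \frac{3}{22} = - \frac{299544}{11} \approx -27231.0$)
$v{\left(I,H \right)} = 7 + 11 I + 22 H$ ($v{\left(I,H \right)} = 7 + \left(2 H + I\right) 11 = 7 + \left(I + 2 H\right) 11 = 7 + \left(11 I + 22 H\right) = 7 + 11 I + 22 H$)
$P = 14428$ ($P = 7 + 11 \cdot 167 + 22 \cdot 572 = 7 + 1837 + 12584 = 14428$)
$P + z = 14428 - \frac{299544}{11} = - \frac{140836}{11}$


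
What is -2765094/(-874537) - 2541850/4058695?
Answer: 62067112544/24479165167 ≈ 2.5355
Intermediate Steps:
-2765094/(-874537) - 2541850/4058695 = -2765094*(-1/874537) - 2541850*1/4058695 = 2765094/874537 - 17530/27991 = 62067112544/24479165167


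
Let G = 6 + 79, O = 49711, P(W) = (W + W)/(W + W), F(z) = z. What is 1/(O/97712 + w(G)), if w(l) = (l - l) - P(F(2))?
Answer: -97712/48001 ≈ -2.0356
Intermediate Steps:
P(W) = 1 (P(W) = (2*W)/((2*W)) = (2*W)*(1/(2*W)) = 1)
G = 85
w(l) = -1 (w(l) = (l - l) - 1*1 = 0 - 1 = -1)
1/(O/97712 + w(G)) = 1/(49711/97712 - 1) = 1/(-48001/97712) = -97712/48001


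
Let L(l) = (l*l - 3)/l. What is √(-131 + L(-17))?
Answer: I*√42721/17 ≈ 12.158*I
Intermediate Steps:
L(l) = (-3 + l²)/l (L(l) = (l² - 3)/l = (-3 + l²)/l)
√(-131 + L(-17)) = √(-131 + (-17 - 3/(-17))) = √(-131 + (-17 - 3*(-1/17))) = √(-131 + (-17 + 3/17)) = √(-131 - 286/17) = √(-2513/17) = I*√42721/17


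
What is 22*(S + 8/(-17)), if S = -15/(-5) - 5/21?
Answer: 17996/357 ≈ 50.409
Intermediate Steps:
S = 58/21 (S = -15*(-⅕) - 5*1/21 = 3 - 5/21 = 58/21 ≈ 2.7619)
22*(S + 8/(-17)) = 22*(58/21 + 8/(-17)) = 22*(58/21 + 8*(-1/17)) = 22*(58/21 - 8/17) = 22*(818/357) = 17996/357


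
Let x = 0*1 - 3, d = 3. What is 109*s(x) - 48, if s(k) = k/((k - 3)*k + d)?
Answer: -445/7 ≈ -63.571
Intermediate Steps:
x = -3 (x = 0 - 3 = -3)
s(k) = k/(3 + k*(-3 + k)) (s(k) = k/((k - 3)*k + 3) = k/((-3 + k)*k + 3) = k/(k*(-3 + k) + 3) = k/(3 + k*(-3 + k)))
109*s(x) - 48 = 109*(-3/(3 + (-3)**2 - 3*(-3))) - 48 = 109*(-3/(3 + 9 + 9)) - 48 = 109*(-3/21) - 48 = 109*(-3*1/21) - 48 = 109*(-1/7) - 48 = -109/7 - 48 = -445/7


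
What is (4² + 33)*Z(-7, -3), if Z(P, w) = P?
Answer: -343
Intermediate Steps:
(4² + 33)*Z(-7, -3) = (4² + 33)*(-7) = (16 + 33)*(-7) = 49*(-7) = -343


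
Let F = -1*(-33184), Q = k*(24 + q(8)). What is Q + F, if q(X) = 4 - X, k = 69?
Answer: 34564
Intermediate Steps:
Q = 1380 (Q = 69*(24 + (4 - 1*8)) = 69*(24 + (4 - 8)) = 69*(24 - 4) = 69*20 = 1380)
F = 33184
Q + F = 1380 + 33184 = 34564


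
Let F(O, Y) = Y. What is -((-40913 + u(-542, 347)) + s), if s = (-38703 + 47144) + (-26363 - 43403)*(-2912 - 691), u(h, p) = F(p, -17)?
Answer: -251334409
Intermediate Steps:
u(h, p) = -17
s = 251375339 (s = 8441 - 69766*(-3603) = 8441 + 251366898 = 251375339)
-((-40913 + u(-542, 347)) + s) = -((-40913 - 17) + 251375339) = -(-40930 + 251375339) = -1*251334409 = -251334409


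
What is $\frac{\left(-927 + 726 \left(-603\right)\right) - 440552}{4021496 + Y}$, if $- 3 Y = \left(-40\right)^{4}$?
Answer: $- \frac{2637771}{9504488} \approx -0.27753$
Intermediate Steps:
$Y = - \frac{2560000}{3}$ ($Y = - \frac{\left(-40\right)^{4}}{3} = \left(- \frac{1}{3}\right) 2560000 = - \frac{2560000}{3} \approx -8.5333 \cdot 10^{5}$)
$\frac{\left(-927 + 726 \left(-603\right)\right) - 440552}{4021496 + Y} = \frac{\left(-927 + 726 \left(-603\right)\right) - 440552}{4021496 - \frac{2560000}{3}} = \frac{\left(-927 - 437778\right) - 440552}{\frac{9504488}{3}} = \left(-438705 - 440552\right) \frac{3}{9504488} = \left(-879257\right) \frac{3}{9504488} = - \frac{2637771}{9504488}$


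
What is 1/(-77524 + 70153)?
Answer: -1/7371 ≈ -0.00013567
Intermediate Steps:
1/(-77524 + 70153) = 1/(-7371) = -1/7371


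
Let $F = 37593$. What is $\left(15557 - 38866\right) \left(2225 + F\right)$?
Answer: $-928117762$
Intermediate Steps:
$\left(15557 - 38866\right) \left(2225 + F\right) = \left(15557 - 38866\right) \left(2225 + 37593\right) = \left(-23309\right) 39818 = -928117762$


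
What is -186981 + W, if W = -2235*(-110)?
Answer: 58869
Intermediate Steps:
W = 245850
-186981 + W = -186981 + 245850 = 58869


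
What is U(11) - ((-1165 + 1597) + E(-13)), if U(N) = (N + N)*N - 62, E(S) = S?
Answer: -239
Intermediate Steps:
U(N) = -62 + 2*N**2 (U(N) = (2*N)*N - 62 = 2*N**2 - 62 = -62 + 2*N**2)
U(11) - ((-1165 + 1597) + E(-13)) = (-62 + 2*11**2) - ((-1165 + 1597) - 13) = (-62 + 2*121) - (432 - 13) = (-62 + 242) - 1*419 = 180 - 419 = -239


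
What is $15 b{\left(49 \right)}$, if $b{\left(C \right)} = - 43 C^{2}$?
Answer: $-1548645$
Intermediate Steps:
$15 b{\left(49 \right)} = 15 \left(- 43 \cdot 49^{2}\right) = 15 \left(\left(-43\right) 2401\right) = 15 \left(-103243\right) = -1548645$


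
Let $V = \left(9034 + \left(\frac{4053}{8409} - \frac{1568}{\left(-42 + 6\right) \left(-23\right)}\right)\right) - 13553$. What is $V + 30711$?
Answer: $\frac{15196329313}{580221} \approx 26191.0$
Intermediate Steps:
$V = - \frac{2622837818}{580221}$ ($V = \left(9034 + \left(4053 \cdot \frac{1}{8409} - \frac{1568}{\left(-36\right) \left(-23\right)}\right)\right) - 13553 = \left(9034 + \left(\frac{1351}{2803} - \frac{1568}{828}\right)\right) - 13553 = \left(9034 + \left(\frac{1351}{2803} - \frac{392}{207}\right)\right) - 13553 = \left(9034 - \frac{819119}{580221}\right) - 13553 = \frac{5240897395}{580221} - 13553 = - \frac{2622837818}{580221} \approx -4520.4$)
$V + 30711 = - \frac{2622837818}{580221} + 30711 = \frac{15196329313}{580221}$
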